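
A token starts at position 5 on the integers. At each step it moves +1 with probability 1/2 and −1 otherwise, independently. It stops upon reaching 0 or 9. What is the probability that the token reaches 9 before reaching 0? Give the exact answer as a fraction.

5/9

With a fair step, P(i) = ½P(i−1) + ½P(i+1) with P(0)=0, P(9)=1 has the linear solution P(i) = i/9.
P(5) = 5/9.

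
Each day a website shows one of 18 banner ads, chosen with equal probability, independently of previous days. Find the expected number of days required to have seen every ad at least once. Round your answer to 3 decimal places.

62.912

After i distinct types are collected, each trial gives a new one with probability (18−i)/18, so the expected wait for the next new type is 18/(18−i).
E = 18/18 + 18/17 + 18/16 + 18/15 + 18/14 + 18/13 + 18/12 + 18/11 + 18/10 + 18/9 + 18/8 + 18/7 + 18/6 + 18/5 + 18/4 + 18/3 + 18/2 + 18/1 = 42822903/680680 ≈ 62.912.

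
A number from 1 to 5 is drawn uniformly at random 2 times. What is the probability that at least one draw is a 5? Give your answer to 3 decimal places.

0.360

P(no draw is a 5) = (4/5)^2 ≈ 0.640.
P(at least one) = 1 − 0.640 = 0.360.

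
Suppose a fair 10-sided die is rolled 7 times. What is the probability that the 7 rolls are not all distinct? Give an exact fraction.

P(all 7 different) = 10/10 · 9/10 · ··· · 4/10 = 189/3125.
P(at least two equal) = 1 − 189/3125 = 2936/3125.

2936/3125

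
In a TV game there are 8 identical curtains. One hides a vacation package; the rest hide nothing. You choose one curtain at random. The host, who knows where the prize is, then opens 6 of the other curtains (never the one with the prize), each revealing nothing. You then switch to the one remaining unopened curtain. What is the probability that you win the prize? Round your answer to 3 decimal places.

Your original curtain holds the prize with probability 1/8, so the other 7 collectively hold it with probability 7/8.
The host can always find 6 empty curtains to open, so the reveals don't change that 7/8; it is now spread over the 1 remaining unopened curtain.
P(win by switching) = (7/8) · (1/1) = 7/8 ≈ 0.875.

0.875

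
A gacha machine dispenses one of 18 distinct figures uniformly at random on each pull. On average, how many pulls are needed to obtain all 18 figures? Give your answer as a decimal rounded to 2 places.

After i distinct types are collected, each trial gives a new one with probability (18−i)/18, so the expected wait for the next new type is 18/(18−i).
E = 18/18 + 18/17 + 18/16 + 18/15 + 18/14 + 18/13 + 18/12 + 18/11 + 18/10 + 18/9 + 18/8 + 18/7 + 18/6 + 18/5 + 18/4 + 18/3 + 18/2 + 18/1 = 42822903/680680 ≈ 62.91.

62.91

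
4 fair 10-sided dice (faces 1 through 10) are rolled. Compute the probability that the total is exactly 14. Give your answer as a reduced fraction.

141/5000

There are 10^4 = 10000 equally likely outcomes.
The number of ordered 4-tuples from {1,…,10} summing to 14 is 282.
P(sum = 14) = 282/10000 = 141/5000.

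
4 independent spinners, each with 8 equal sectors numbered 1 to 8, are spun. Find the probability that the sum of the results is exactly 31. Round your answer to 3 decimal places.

0.001

There are 8^4 = 4096 equally likely outcomes.
The number of ordered 4-tuples from {1,…,8} summing to 31 is 4.
P(sum = 31) = 4/4096 = 1/1024 ≈ 0.001.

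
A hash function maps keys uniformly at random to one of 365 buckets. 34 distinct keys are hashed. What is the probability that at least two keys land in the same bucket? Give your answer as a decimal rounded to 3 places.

0.795

It's easier to compute the probability that all 34 are distinct.
P(all distinct) = 365/365 · 364/365 · ··· · 332/365 ≈ 0.205.
So the probability of at least one match is 1 − 0.205 = 0.795.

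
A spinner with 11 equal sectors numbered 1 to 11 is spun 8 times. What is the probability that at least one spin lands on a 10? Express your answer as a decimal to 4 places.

P(no spin lands on a 10) = (10/11)^8 ≈ 0.4665.
P(at least one) = 1 − 0.4665 = 0.5335.

0.5335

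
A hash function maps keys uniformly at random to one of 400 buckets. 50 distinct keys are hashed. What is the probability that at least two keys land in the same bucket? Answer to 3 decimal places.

It's easier to compute the probability that all 50 are distinct.
P(all distinct) = 400/400 · 399/400 · ··· · 351/400 ≈ 0.041.
So the probability of at least one match is 1 − 0.041 = 0.959.

0.959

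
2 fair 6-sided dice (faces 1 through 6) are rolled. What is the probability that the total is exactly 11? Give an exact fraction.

There are 6^2 = 36 equally likely outcomes.
The number of ordered 2-tuples from {1,…,6} summing to 11 is 2.
P(sum = 11) = 2/36 = 1/18.

1/18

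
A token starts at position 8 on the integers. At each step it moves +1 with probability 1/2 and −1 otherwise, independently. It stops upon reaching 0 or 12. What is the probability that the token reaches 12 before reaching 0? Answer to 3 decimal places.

0.667

With a fair step, P(i) = ½P(i−1) + ½P(i+1) with P(0)=0, P(12)=1 has the linear solution P(i) = i/12.
P(8) = 8/12 = 2/3 ≈ 0.667.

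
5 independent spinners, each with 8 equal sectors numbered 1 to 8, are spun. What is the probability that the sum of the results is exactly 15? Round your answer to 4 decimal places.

There are 8^5 = 32768 equally likely outcomes.
The number of ordered 5-tuples from {1,…,8} summing to 15 is 926.
P(sum = 15) = 926/32768 = 463/16384 ≈ 0.0283.

0.0283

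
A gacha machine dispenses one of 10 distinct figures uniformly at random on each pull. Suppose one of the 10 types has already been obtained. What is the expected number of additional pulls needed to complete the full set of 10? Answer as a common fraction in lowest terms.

Starting from 1 distinct type, each trial gives a new one with probability (10−i)/10 when i types are held, so the wait for the next new type is 10/(10−i).
E = 10/9 + 10/8 + 10/7 + 10/6 + 10/5 + 10/4 + 10/3 + 10/2 + 10/1 = 7129/252.

7129/252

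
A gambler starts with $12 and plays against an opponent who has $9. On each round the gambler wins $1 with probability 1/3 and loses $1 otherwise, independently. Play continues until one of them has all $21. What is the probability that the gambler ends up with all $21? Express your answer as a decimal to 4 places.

Let r = q/p = (2/3)/(1/3) = 2. The recurrence P(i) = p·P(i+1) + q·P(i−1) with P(0)=0, P(21)=1 gives P(i) = (1 − r^i)/(1 − r^21).
P(12) = (1 − (2)^12) / (1 − (2)^21) = 585/299593 ≈ 0.0020.

0.0020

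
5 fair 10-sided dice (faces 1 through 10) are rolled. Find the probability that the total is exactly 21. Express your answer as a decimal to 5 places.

There are 10^5 = 100000 equally likely outcomes.
The number of ordered 5-tuples from {1,…,10} summing to 21 is 3795.
P(sum = 21) = 3795/100000 = 759/20000 ≈ 0.03795.

0.03795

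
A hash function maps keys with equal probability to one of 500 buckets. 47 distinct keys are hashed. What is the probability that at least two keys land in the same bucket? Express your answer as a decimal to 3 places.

0.893

It's easier to compute the probability that all 47 are distinct.
P(all distinct) = 500/500 · 499/500 · ··· · 454/500 ≈ 0.107.
So the probability of at least one match is 1 − 0.107 = 0.893.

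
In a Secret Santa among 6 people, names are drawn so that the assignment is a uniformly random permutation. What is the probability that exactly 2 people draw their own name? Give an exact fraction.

Choose which 2 of the 6 are fixed: C(6,2) = 15 ways.
The remaining 4 must have no fixed point: D(4) = 9.
P = 15·9/720 = 3/16.

3/16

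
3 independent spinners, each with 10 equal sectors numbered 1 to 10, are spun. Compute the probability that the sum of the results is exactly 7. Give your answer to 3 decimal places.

There are 10^3 = 1000 equally likely outcomes.
The number of ordered 3-tuples from {1,…,10} summing to 7 is 15.
P(sum = 7) = 15/1000 = 3/200 ≈ 0.015.

0.015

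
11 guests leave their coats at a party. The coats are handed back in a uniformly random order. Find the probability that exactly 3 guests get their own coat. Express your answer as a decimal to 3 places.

0.061

Choose which 3 of the 11 are fixed: C(11,3) = 165 ways.
The remaining 8 must have no fixed point: D(8) = 14833.
P = 165·14833/39916800 = 2119/34560 ≈ 0.061.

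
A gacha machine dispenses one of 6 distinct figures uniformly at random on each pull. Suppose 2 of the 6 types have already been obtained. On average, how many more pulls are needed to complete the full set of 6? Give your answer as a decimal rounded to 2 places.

12.50

Starting from 2 distinct types, each trial gives a new one with probability (6−i)/6 when i types are held, so the wait for the next new type is 6/(6−i).
E = 6/4 + 6/3 + 6/2 + 6/1 = 25/2 ≈ 12.50.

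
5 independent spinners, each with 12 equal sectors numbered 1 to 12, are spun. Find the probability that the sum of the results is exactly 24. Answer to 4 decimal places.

0.0290

There are 12^5 = 248832 equally likely outcomes.
The number of ordered 5-tuples from {1,…,12} summing to 24 is 7205.
P(sum = 24) = 7205/248832 ≈ 0.0290.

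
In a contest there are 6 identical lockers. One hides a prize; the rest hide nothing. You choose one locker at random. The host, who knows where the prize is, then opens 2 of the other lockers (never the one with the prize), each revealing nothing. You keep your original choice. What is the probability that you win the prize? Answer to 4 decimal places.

The host can always open 2 empty lockers regardless of your choice, so the reveals give no information about your original locker.
P(win by staying) = 1/6 ≈ 0.1667.

0.1667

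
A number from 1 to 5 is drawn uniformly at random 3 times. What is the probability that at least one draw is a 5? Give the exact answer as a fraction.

61/125

P(no draw is a 5) = (4/5)^3 = 64/125.
P(at least one) = 1 − 64/125 = 61/125.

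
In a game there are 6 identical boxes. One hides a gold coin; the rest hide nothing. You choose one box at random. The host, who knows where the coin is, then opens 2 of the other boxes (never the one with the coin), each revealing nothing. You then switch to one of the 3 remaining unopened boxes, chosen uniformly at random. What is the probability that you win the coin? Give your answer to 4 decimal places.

0.2778

Your original box holds the coin with probability 1/6, so the other 5 collectively hold it with probability 5/6.
The host can always find 2 empty boxes to open, so the reveals don't change that 5/6; it is now spread over the 3 remaining unopened boxes.
P(win by switching) = (5/6) · (1/3) = 5/18 ≈ 0.2778.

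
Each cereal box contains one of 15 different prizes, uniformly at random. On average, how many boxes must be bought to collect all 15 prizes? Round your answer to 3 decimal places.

49.773

After i distinct types are collected, each trial gives a new one with probability (15−i)/15, so the expected wait for the next new type is 15/(15−i).
E = 15/15 + 15/14 + 15/13 + 15/12 + 15/11 + 15/10 + 15/9 + 15/8 + 15/7 + 15/6 + 15/5 + 15/4 + 15/3 + 15/2 + 15/1 = 1195757/24024 ≈ 49.773.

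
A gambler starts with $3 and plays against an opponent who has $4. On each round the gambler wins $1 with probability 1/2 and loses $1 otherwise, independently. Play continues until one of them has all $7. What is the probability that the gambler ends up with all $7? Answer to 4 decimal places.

With a fair step, P(i) = ½P(i−1) + ½P(i+1) with P(0)=0, P(7)=1 has the linear solution P(i) = i/7.
P(3) = 3/7 ≈ 0.4286.

0.4286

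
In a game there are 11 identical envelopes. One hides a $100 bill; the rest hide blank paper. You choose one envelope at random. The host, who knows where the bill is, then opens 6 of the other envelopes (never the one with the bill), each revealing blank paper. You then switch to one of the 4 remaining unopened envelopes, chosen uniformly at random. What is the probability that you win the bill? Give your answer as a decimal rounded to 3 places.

Your original envelope holds the bill with probability 1/11, so the other 10 collectively hold it with probability 10/11.
The host can always find 6 empty envelopes to open, so the reveals don't change that 10/11; it is now spread over the 4 remaining unopened envelopes.
P(win by switching) = (10/11) · (1/4) = 5/22 ≈ 0.227.

0.227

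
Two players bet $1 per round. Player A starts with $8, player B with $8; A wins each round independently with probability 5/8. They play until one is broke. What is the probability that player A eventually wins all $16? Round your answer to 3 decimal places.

Let r = q/p = (3/8)/(5/8) = 3/5. The recurrence P(i) = p·P(i+1) + q·P(i−1) with P(0)=0, P(16)=1 gives P(i) = (1 − r^i)/(1 − r^16).
P(8) = (1 − (3/5)^8) / (1 − (3/5)^16) = 390625/397186 ≈ 0.983.

0.983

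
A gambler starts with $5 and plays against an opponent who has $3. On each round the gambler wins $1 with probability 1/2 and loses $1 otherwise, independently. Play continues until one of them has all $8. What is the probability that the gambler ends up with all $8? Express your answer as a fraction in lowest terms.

With a fair step, P(i) = ½P(i−1) + ½P(i+1) with P(0)=0, P(8)=1 has the linear solution P(i) = i/8.
P(5) = 5/8.

5/8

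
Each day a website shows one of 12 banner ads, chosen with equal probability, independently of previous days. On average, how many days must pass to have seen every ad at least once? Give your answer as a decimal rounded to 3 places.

37.239

After i distinct types are collected, each trial gives a new one with probability (12−i)/12, so the expected wait for the next new type is 12/(12−i).
E = 12/12 + 12/11 + 12/10 + 12/9 + 12/8 + 12/7 + 12/6 + 12/5 + 12/4 + 12/3 + 12/2 + 12/1 = 86021/2310 ≈ 37.239.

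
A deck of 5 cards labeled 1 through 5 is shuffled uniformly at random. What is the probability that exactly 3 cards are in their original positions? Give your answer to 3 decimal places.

0.083

Choose which 3 of the 5 are fixed: C(5,3) = 10 ways.
The remaining 2 must have no fixed point: D(2) = 1.
P = 10·1/120 = 1/12 ≈ 0.083.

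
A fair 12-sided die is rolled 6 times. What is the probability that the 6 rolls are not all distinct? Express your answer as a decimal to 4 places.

0.7772

P(all 6 different) = 12/12 · 11/12 · ··· · 7/12 ≈ 0.2228.
P(at least two equal) = 1 − 0.2228 = 0.7772.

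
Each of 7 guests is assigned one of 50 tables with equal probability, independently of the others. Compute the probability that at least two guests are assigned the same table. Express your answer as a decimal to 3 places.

It's easier to compute the probability that all 7 are distinct.
P(all distinct) = 50/50 · 49/50 · ··· · 44/50 ≈ 0.644.
So the probability of at least one match is 1 − 0.644 = 0.356.

0.356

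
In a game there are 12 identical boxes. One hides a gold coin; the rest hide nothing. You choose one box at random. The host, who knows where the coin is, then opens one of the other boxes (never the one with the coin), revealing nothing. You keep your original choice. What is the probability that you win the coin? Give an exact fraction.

The host can always open an empty box regardless of your choice, so this gives no information about your original box.
P(win by staying) = 1/12.

1/12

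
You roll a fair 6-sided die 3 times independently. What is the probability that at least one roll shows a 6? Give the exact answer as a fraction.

P(no roll shows a 6) = (5/6)^3 = 125/216.
P(at least one) = 1 − 125/216 = 91/216.

91/216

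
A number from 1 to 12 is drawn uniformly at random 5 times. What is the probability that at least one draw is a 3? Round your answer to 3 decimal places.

0.353

P(no draw is a 3) = (11/12)^5 ≈ 0.647.
P(at least one) = 1 − 0.647 = 0.353.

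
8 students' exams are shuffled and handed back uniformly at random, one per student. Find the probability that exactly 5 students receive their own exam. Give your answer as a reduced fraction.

1/360

Choose which 5 of the 8 are fixed: C(8,5) = 56 ways.
The remaining 3 must have no fixed point: D(3) = 2.
P = 56·2/40320 = 1/360.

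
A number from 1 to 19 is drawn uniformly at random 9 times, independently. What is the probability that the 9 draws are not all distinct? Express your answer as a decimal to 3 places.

0.896

P(all 9 different) = 19/19 · 18/19 · ··· · 11/19 ≈ 0.104.
P(at least two equal) = 1 − 0.104 = 0.896.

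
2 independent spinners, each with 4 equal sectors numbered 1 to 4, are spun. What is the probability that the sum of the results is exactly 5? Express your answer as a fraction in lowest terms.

1/4

There are 4^2 = 16 equally likely outcomes.
The number of ordered 2-tuples from {1,…,4} summing to 5 is 4.
P(sum = 5) = 4/16 = 1/4.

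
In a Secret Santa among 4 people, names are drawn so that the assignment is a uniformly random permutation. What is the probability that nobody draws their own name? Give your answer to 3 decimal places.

0.375

This is the derangement probability: permutations of 4 with no fixed point.
D(4) = 4! · (1 − 1/1! + 1/2! − ··· + (−1)^4/4!) = 9.
P = 9/24 = 3/8 ≈ 0.375.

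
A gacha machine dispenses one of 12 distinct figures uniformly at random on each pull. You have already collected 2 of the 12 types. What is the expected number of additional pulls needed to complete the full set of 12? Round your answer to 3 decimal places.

Starting from 2 distinct types, each trial gives a new one with probability (12−i)/12 when i types are held, so the wait for the next new type is 12/(12−i).
E = 12/10 + 12/9 + 12/8 + 12/7 + 12/6 + 12/5 + 12/4 + 12/3 + 12/2 + 12/1 = 7381/210 ≈ 35.148.

35.148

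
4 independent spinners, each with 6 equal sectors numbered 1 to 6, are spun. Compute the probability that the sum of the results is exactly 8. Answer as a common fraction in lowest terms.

35/1296

There are 6^4 = 1296 equally likely outcomes.
The number of ordered 4-tuples from {1,…,6} summing to 8 is 35.
P(sum = 8) = 35/1296.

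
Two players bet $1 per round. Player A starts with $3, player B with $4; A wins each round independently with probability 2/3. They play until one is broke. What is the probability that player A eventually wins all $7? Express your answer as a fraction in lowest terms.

Let r = q/p = (1/3)/(2/3) = 1/2. The recurrence P(i) = p·P(i+1) + q·P(i−1) with P(0)=0, P(7)=1 gives P(i) = (1 − r^i)/(1 − r^7).
P(3) = (1 − (1/2)^3) / (1 − (1/2)^7) = 112/127.

112/127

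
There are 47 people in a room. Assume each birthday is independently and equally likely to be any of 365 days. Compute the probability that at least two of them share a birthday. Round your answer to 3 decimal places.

It's easier to compute the probability that all 47 are distinct.
P(all distinct) = 365/365 · 364/365 · ··· · 319/365 ≈ 0.045.
So the probability of at least one match is 1 − 0.045 = 0.955.

0.955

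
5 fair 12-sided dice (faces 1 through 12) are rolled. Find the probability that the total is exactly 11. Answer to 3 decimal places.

There are 12^5 = 248832 equally likely outcomes.
The number of ordered 5-tuples from {1,…,12} summing to 11 is 210.
P(sum = 11) = 210/248832 = 35/41472 ≈ 0.001.

0.001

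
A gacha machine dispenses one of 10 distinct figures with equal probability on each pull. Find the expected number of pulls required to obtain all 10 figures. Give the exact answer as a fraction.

7381/252

After i distinct types are collected, each trial gives a new one with probability (10−i)/10, so the expected wait for the next new type is 10/(10−i).
E = 10/10 + 10/9 + 10/8 + 10/7 + 10/6 + 10/5 + 10/4 + 10/3 + 10/2 + 10/1 = 7381/252.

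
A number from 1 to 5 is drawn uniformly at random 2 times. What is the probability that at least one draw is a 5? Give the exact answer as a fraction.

P(no draw is a 5) = (4/5)^2 = 16/25.
P(at least one) = 1 − 16/25 = 9/25.

9/25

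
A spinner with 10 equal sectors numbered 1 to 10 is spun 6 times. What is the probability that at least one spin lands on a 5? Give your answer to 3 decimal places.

0.469

P(no spin lands on a 5) = (9/10)^6 ≈ 0.531.
P(at least one) = 1 − 0.531 = 0.469.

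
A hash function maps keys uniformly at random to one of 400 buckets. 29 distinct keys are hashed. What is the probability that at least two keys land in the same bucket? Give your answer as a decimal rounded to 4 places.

0.6465

It's easier to compute the probability that all 29 are distinct.
P(all distinct) = 400/400 · 399/400 · ··· · 372/400 ≈ 0.3535.
So the probability of at least one match is 1 − 0.3535 = 0.6465.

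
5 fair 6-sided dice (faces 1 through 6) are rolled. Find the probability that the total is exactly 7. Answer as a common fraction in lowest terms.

There are 6^5 = 7776 equally likely outcomes.
The number of ordered 5-tuples from {1,…,6} summing to 7 is 15.
P(sum = 7) = 15/7776 = 5/2592.

5/2592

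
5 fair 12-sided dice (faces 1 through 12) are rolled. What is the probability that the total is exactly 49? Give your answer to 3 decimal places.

There are 12^5 = 248832 equally likely outcomes.
The number of ordered 5-tuples from {1,…,12} summing to 49 is 1365.
P(sum = 49) = 1365/248832 = 455/82944 ≈ 0.005.

0.005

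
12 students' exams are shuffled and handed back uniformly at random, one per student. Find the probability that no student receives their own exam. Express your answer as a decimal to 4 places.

0.3679

This is the derangement probability: permutations of 12 with no fixed point.
D(12) = 12! · (1 − 1/1! + 1/2! − ··· + (−1)^12/12!) = 176214841.
P = 176214841/479001600 = 16019531/43545600 ≈ 0.3679.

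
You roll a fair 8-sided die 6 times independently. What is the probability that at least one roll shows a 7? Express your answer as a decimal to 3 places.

P(no roll shows a 7) = (7/8)^6 ≈ 0.449.
P(at least one) = 1 − 0.449 = 0.551.

0.551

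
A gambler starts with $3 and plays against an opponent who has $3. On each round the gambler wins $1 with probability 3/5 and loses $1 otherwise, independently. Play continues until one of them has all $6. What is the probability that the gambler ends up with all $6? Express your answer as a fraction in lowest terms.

Let r = q/p = (2/5)/(3/5) = 2/3. The recurrence P(i) = p·P(i+1) + q·P(i−1) with P(0)=0, P(6)=1 gives P(i) = (1 − r^i)/(1 − r^6).
P(3) = (1 − (2/3)^3) / (1 − (2/3)^6) = 27/35.

27/35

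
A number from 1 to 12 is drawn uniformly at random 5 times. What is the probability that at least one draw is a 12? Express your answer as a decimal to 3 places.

0.353

P(no draw is a 12) = (11/12)^5 ≈ 0.647.
P(at least one) = 1 − 0.647 = 0.353.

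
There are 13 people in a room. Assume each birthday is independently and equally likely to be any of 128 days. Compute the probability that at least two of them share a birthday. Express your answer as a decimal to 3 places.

0.468

It's easier to compute the probability that all 13 are distinct.
P(all distinct) = 128/128 · 127/128 · ··· · 116/128 ≈ 0.532.
So the probability of at least one match is 1 − 0.532 = 0.468.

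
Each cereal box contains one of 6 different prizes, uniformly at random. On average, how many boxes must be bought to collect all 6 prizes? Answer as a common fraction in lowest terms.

After i distinct types are collected, each trial gives a new one with probability (6−i)/6, so the expected wait for the next new type is 6/(6−i).
E = 6/6 + 6/5 + 6/4 + 6/3 + 6/2 + 6/1 = 147/10.

147/10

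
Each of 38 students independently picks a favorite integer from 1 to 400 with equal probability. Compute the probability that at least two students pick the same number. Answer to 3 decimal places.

0.837

It's easier to compute the probability that all 38 are distinct.
P(all distinct) = 400/400 · 399/400 · ··· · 363/400 ≈ 0.163.
So the probability of at least one match is 1 − 0.163 = 0.837.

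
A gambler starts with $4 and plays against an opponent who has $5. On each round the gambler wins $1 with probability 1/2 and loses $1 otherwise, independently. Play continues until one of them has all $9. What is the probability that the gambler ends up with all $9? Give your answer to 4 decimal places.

With a fair step, P(i) = ½P(i−1) + ½P(i+1) with P(0)=0, P(9)=1 has the linear solution P(i) = i/9.
P(4) = 4/9 ≈ 0.4444.

0.4444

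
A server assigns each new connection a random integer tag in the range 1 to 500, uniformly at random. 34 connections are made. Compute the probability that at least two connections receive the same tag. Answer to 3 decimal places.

It's easier to compute the probability that all 34 are distinct.
P(all distinct) = 500/500 · 499/500 · ··· · 467/500 ≈ 0.317.
So the probability of at least one match is 1 − 0.317 = 0.683.

0.683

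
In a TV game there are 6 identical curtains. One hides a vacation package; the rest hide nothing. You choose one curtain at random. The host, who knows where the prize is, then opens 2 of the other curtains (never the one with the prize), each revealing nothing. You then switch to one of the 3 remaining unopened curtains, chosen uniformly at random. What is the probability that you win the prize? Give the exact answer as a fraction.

5/18

Your original curtain holds the prize with probability 1/6, so the other 5 collectively hold it with probability 5/6.
The host can always find 2 empty curtains to open, so the reveals don't change that 5/6; it is now spread over the 3 remaining unopened curtains.
P(win by switching) = (5/6) · (1/3) = 5/18.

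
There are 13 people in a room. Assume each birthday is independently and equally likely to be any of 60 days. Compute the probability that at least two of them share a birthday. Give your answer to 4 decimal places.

0.7537

It's easier to compute the probability that all 13 are distinct.
P(all distinct) = 60/60 · 59/60 · ··· · 48/60 ≈ 0.2463.
So the probability of at least one match is 1 − 0.2463 = 0.7537.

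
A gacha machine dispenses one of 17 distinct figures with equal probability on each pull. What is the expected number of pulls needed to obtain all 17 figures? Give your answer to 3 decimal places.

After i distinct types are collected, each trial gives a new one with probability (17−i)/17, so the expected wait for the next new type is 17/(17−i).
E = 17/17 + 17/16 + 17/15 + 17/14 + 17/13 + 17/12 + 17/11 + 17/10 + 17/9 + 17/8 + 17/7 + 17/6 + 17/5 + 17/4 + 17/3 + 17/2 + 17/1 = 42142223/720720 ≈ 58.472.

58.472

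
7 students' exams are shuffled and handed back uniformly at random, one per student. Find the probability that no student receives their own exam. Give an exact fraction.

103/280

This is the derangement probability: permutations of 7 with no fixed point.
D(7) = 7! · (1 − 1/1! + 1/2! − ··· + (−1)^7/7!) = 1854.
P = 1854/5040 = 103/280.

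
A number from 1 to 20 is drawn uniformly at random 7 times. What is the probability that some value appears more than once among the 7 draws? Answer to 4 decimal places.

0.6948

P(all 7 different) = 20/20 · 19/20 · ··· · 14/20 ≈ 0.3052.
P(at least two equal) = 1 − 0.3052 = 0.6948.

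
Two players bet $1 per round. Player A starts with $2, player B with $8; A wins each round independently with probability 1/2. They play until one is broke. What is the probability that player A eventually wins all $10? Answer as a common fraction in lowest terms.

With a fair step, P(i) = ½P(i−1) + ½P(i+1) with P(0)=0, P(10)=1 has the linear solution P(i) = i/10.
P(2) = 2/10 = 1/5.

1/5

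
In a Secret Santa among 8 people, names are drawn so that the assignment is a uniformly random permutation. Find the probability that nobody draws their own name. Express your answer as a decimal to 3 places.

This is the derangement probability: permutations of 8 with no fixed point.
D(8) = 8! · (1 − 1/1! + 1/2! − ··· + (−1)^8/8!) = 14833.
P = 14833/40320 = 2119/5760 ≈ 0.368.

0.368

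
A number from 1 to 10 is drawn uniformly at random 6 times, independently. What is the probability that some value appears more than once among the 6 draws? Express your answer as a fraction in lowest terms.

P(all 6 different) = 10/10 · 9/10 · ··· · 5/10 = 189/1250.
P(at least two equal) = 1 − 189/1250 = 1061/1250.

1061/1250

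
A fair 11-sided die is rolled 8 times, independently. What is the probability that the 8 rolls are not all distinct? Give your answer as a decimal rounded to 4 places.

P(all 8 different) = 11/11 · 10/11 · ··· · 4/11 ≈ 0.0310.
P(at least two equal) = 1 − 0.0310 = 0.9690.

0.9690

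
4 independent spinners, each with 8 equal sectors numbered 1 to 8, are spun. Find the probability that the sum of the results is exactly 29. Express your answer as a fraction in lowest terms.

5/1024

There are 8^4 = 4096 equally likely outcomes.
The number of ordered 4-tuples from {1,…,8} summing to 29 is 20.
P(sum = 29) = 20/4096 = 5/1024.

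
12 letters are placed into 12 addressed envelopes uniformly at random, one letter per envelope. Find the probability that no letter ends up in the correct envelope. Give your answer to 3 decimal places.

0.368

This is the derangement probability: permutations of 12 with no fixed point.
D(12) = 12! · (1 − 1/1! + 1/2! − ··· + (−1)^12/12!) = 176214841.
P = 176214841/479001600 = 16019531/43545600 ≈ 0.368.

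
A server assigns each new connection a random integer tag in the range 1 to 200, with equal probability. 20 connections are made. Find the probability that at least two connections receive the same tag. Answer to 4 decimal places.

It's easier to compute the probability that all 20 are distinct.
P(all distinct) = 200/200 · 199/200 · ··· · 181/200 ≈ 0.3744.
So the probability of at least one match is 1 − 0.3744 = 0.6256.

0.6256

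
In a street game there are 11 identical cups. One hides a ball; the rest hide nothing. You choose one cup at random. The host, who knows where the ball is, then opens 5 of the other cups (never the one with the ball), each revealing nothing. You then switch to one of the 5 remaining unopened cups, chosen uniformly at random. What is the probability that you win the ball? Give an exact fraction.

Your original cup holds the ball with probability 1/11, so the other 10 collectively hold it with probability 10/11.
The host can always find 5 empty cups to open, so the reveals don't change that 10/11; it is now spread over the 5 remaining unopened cups.
P(win by switching) = (10/11) · (1/5) = 2/11.

2/11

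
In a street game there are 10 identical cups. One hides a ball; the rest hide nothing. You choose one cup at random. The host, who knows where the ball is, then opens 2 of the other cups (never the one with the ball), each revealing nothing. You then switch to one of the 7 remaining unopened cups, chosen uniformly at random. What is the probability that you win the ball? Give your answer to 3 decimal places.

Your original cup holds the ball with probability 1/10, so the other 9 collectively hold it with probability 9/10.
The host can always find 2 empty cups to open, so the reveals don't change that 9/10; it is now spread over the 7 remaining unopened cups.
P(win by switching) = (9/10) · (1/7) = 9/70 ≈ 0.129.

0.129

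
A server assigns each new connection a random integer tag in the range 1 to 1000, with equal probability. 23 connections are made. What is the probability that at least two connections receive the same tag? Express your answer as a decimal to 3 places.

0.225

It's easier to compute the probability that all 23 are distinct.
P(all distinct) = 1000/1000 · 999/1000 · ··· · 978/1000 ≈ 0.775.
So the probability of at least one match is 1 − 0.775 = 0.225.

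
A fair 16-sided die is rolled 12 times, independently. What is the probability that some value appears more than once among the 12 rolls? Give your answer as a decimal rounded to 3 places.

0.997

P(all 12 different) = 16/16 · 15/16 · ··· · 5/16 ≈ 0.003.
P(at least two equal) = 1 − 0.003 = 0.997.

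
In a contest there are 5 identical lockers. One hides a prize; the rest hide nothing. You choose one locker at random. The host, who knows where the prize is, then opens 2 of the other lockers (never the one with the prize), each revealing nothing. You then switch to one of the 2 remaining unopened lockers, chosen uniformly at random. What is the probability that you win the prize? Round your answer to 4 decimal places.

0.4000

Your original locker holds the prize with probability 1/5, so the other 4 collectively hold it with probability 4/5.
The host can always find 2 empty lockers to open, so the reveals don't change that 4/5; it is now spread over the 2 remaining unopened lockers.
P(win by switching) = (4/5) · (1/2) = 2/5 ≈ 0.4000.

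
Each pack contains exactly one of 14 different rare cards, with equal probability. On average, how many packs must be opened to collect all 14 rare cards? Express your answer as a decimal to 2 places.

45.52

After i distinct types are collected, each trial gives a new one with probability (14−i)/14, so the expected wait for the next new type is 14/(14−i).
E = 14/14 + 14/13 + 14/12 + 14/11 + 14/10 + 14/9 + 14/8 + 14/7 + 14/6 + 14/5 + 14/4 + 14/3 + 14/2 + 14/1 = 1171733/25740 ≈ 45.52.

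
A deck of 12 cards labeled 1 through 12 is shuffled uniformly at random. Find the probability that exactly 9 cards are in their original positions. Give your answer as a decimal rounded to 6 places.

0.000001

Choose which 9 of the 12 are fixed: C(12,9) = 220 ways.
The remaining 3 must have no fixed point: D(3) = 2.
P = 220·2/479001600 = 1/1088640 ≈ 0.000001.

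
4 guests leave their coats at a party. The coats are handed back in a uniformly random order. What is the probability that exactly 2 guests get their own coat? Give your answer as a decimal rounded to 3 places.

Choose which 2 of the 4 are fixed: C(4,2) = 6 ways.
The remaining 2 must have no fixed point: D(2) = 1.
P = 6·1/24 = 1/4 ≈ 0.250.

0.250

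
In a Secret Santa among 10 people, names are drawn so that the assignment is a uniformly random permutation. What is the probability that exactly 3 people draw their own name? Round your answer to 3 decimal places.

Choose which 3 of the 10 are fixed: C(10,3) = 120 ways.
The remaining 7 must have no fixed point: D(7) = 1854.
P = 120·1854/3628800 = 103/1680 ≈ 0.061.

0.061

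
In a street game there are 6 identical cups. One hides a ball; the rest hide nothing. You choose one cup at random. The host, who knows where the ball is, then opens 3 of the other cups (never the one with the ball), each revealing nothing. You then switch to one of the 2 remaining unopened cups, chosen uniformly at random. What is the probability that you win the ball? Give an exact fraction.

5/12

Your original cup holds the ball with probability 1/6, so the other 5 collectively hold it with probability 5/6.
The host can always find 3 empty cups to open, so the reveals don't change that 5/6; it is now spread over the 2 remaining unopened cups.
P(win by switching) = (5/6) · (1/2) = 5/12.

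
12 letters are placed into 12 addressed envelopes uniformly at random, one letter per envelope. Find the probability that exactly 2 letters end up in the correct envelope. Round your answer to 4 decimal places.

0.1839

Choose which 2 of the 12 are fixed: C(12,2) = 66 ways.
The remaining 10 must have no fixed point: D(10) = 1334961.
P = 66·1334961/479001600 = 16481/89600 ≈ 0.1839.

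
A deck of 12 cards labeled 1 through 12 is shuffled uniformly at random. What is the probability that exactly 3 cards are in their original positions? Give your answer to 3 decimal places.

Choose which 3 of the 12 are fixed: C(12,3) = 220 ways.
The remaining 9 must have no fixed point: D(9) = 133496.
P = 220·133496/479001600 = 16687/272160 ≈ 0.061.

0.061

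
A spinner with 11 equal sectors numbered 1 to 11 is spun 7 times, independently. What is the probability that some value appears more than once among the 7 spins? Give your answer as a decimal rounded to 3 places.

0.915

P(all 7 different) = 11/11 · 10/11 · ··· · 5/11 ≈ 0.085.
P(at least two equal) = 1 − 0.085 = 0.915.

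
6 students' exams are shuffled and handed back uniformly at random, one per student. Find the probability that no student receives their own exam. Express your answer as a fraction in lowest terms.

53/144

This is the derangement probability: permutations of 6 with no fixed point.
D(6) = 6! · (1 − 1/1! + 1/2! − ··· + (−1)^6/6!) = 265.
P = 265/720 = 53/144.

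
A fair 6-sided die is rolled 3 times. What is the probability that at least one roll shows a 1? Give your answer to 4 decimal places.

P(no roll shows a 1) = (5/6)^3 ≈ 0.5787.
P(at least one) = 1 − 0.5787 = 0.4213.

0.4213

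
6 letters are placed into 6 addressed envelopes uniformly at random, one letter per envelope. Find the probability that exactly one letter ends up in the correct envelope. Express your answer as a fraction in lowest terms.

Choose which one is fixed: C(6,1) = 6 ways.
The remaining 5 must have no fixed point: D(5) = 44.
P = 6·44/720 = 11/30.

11/30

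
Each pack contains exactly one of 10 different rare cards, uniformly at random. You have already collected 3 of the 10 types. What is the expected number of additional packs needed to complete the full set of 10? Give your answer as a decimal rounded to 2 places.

Starting from 3 distinct types, each trial gives a new one with probability (10−i)/10 when i types are held, so the wait for the next new type is 10/(10−i).
E = 10/7 + 10/6 + 10/5 + 10/4 + 10/3 + 10/2 + 10/1 = 363/14 ≈ 25.93.

25.93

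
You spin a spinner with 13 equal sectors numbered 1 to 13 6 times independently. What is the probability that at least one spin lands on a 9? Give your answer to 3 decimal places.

0.381

P(no spin lands on a 9) = (12/13)^6 ≈ 0.619.
P(at least one) = 1 − 0.619 = 0.381.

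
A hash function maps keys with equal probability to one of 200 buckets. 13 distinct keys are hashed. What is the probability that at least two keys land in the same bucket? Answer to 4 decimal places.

It's easier to compute the probability that all 13 are distinct.
P(all distinct) = 200/200 · 199/200 · ··· · 188/200 ≈ 0.6714.
So the probability of at least one match is 1 − 0.6714 = 0.3286.

0.3286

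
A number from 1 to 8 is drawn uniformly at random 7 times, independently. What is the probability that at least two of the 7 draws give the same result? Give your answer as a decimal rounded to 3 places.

P(all 7 different) = 8/8 · 7/8 · ··· · 2/8 ≈ 0.019.
P(at least two equal) = 1 − 0.019 = 0.981.

0.981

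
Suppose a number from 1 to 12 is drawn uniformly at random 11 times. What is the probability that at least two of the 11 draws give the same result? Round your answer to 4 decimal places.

0.9994

P(all 11 different) = 12/12 · 11/12 · ··· · 2/12 ≈ 0.0006.
P(at least two equal) = 1 − 0.0006 = 0.9994.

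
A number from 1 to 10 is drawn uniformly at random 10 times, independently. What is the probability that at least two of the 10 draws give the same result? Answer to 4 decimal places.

P(all 10 different) = 10/10 · 9/10 · ··· · 1/10 ≈ 0.0004.
P(at least two equal) = 1 − 0.0004 = 0.9996.

0.9996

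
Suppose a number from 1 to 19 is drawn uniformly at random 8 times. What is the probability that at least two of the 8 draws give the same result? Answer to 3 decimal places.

P(all 8 different) = 19/19 · 18/19 · ··· · 12/19 ≈ 0.179.
P(at least two equal) = 1 − 0.179 = 0.821.

0.821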